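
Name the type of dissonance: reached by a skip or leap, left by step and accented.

Approach: by leap. Departure: by step. Metric position: strong.
Leap in, step out, in a metrically strong position — an appoggiatura. (It is the mirror image of the escape tone, which steps in and leaps out from a weak position.)

Appoggiatura.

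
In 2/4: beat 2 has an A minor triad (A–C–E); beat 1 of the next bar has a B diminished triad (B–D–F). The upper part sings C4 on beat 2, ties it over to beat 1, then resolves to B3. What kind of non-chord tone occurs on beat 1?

The harmony at that moment is B diminished triad (B, D, F); C4 is not a chord tone.
It is held over (the same pitch as the preceding C4) and left by step down to B3.
Held over from the previous chord and resolving down by step — a suspension.

Suspension.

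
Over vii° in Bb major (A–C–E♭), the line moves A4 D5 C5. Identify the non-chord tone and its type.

The harmony at that moment is A diminished triad (A, C, E♭); D5 is not a chord tone.
It is approached by leap up from A4 and left by step down to C5.
Leap in, step out — an appoggiatura.

D5 is an appoggiatura.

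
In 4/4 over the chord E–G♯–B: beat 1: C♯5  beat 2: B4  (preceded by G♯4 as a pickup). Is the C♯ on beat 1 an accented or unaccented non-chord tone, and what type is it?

The harmony at that moment is E major triad (E, G♯, B); C♯5 is not a chord tone.
It is approached by leap up from G♯4 and left by step down to B4.
Leap in, step out — an appoggiatura.
It falls on the downbeat, so it is accented.

Accented appoggiatura.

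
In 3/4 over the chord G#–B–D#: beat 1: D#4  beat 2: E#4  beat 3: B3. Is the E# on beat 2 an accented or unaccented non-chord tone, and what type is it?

The harmony at that moment is G# minor triad (G#, B, D#); E#4 is not a chord tone.
It is approached by step up from D#4 and left by leap down to B3.
Step in, leap out — an escape tone.
It falls on a weak beat, so it is unaccented.

Unaccented escape tone.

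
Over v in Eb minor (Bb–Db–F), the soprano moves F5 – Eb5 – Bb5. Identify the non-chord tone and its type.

Eb5 is an escape tone.

The harmony at that moment is Bb minor triad (Bb, Db, F); Eb5 is not a chord tone.
It is approached by step down from F5 and left by leap up to Bb5.
Step in, leap out — an escape tone.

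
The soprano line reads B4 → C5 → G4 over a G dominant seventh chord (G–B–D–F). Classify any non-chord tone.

C5 is an escape tone.

The harmony at that moment is G dominant seventh chord (G, B, D, F); C5 is not a chord tone.
It is approached by step up from B4 and left by leap down to G4.
Step in, leap out — an escape tone.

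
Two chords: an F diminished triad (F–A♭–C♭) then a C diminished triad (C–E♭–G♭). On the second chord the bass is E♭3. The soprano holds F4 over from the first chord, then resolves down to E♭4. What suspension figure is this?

At the second chord the bass is E♭3. The suspended F4 lies a ninth above the bass; after resolving down by step to E♭4, the interval above the bass becomes an octave.
Suspension figures are named by those two intervals: 9–8.

9–8 suspension.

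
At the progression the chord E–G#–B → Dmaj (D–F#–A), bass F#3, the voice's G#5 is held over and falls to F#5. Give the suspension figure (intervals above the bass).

9–8 suspension.

At the second chord the bass is F#3. The suspended G#5 lies a ninth above the bass; after resolving down by step to F#5, the interval above the bass becomes an octave.
Suspension figures are named by those two intervals: 9–8.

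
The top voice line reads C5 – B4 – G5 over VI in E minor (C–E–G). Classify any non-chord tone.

The harmony at that moment is C major triad (C, E, G); B4 is not a chord tone.
It is approached by step down from C5 and left by leap up to G5.
Step in, leap out — an escape tone.

B4 is an escape tone.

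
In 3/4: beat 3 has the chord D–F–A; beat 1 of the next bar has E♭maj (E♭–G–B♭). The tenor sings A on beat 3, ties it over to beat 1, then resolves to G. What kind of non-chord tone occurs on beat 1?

Suspension.

The harmony at that moment is E♭ major triad (E♭, G, B♭); A is not a chord tone.
It is held over (the same pitch as the preceding A) and left by step down to G.
Held over from the previous chord and resolving down by step — a suspension.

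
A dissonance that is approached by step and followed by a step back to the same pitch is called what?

Approach: by step. Departure: by step in the opposite direction, back to the starting pitch.
Stepwise on both sides but reversing to return to the same chord tone — a neighbor tone. (Had it continued onward in the same direction it would be a passing tone instead.)

Neighbor tone.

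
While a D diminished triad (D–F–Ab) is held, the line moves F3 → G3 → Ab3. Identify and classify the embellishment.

The harmony at that moment is D diminished triad (D, F, Ab); G3 is not a chord tone.
It is approached by step up from F3 and left by step up to Ab3.
Step in, step out in the same direction — a passing tone.

G3 is a passing tone.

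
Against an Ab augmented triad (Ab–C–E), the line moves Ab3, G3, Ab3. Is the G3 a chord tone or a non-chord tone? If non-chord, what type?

Non-chord tone — a neighbor tone.

The harmony at that moment is Ab augmented triad (Ab, C, E); G3 is not a chord tone.
It is approached by step down from Ab3 and left by step up to Ab3.
Step away and step back to the same note — a neighbor tone (lower neighbor).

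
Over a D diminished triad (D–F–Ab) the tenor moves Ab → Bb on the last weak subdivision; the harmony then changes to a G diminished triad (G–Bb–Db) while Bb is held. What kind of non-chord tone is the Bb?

Bb is an anticipation.

The harmony at that moment is D diminished triad (D, F, Ab); Bb is not a chord tone.
It is approached by step up from Ab and then sustained as the same pitch into the next harmony.
Arriving early and becoming a chord tone when the harmony changes — an anticipation.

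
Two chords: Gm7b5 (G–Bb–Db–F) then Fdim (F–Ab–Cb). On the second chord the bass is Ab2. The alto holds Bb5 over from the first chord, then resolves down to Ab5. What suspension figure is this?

9–8 suspension.

At the second chord the bass is Ab2. The suspended Bb5 lies a ninth above the bass; after resolving down by step to Ab5, the interval above the bass becomes an octave.
Suspension figures are named by those two intervals: 9–8.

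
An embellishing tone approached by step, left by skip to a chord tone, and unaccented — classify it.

Approach: by step. Departure: by leap. Metric position: weak.
Step in, leap out, from a weak position — an escape tone (échappée). (It is the mirror image of the appoggiatura, which leaps in and steps out on a strong beat.)

Escape tone.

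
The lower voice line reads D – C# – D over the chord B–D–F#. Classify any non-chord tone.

The harmony at that moment is B minor triad (B, D, F#); C# is not a chord tone.
It is approached by step down from D and left by step up to D.
Step away and step back to the same note — a neighbor tone (lower neighbor).

C# is a neighbor tone.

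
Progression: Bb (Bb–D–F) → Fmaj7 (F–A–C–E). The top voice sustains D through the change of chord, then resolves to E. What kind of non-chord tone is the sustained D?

D is a retardation.

The harmony at that moment is F major seventh chord (F, A, C, E); D is not a chord tone.
It is held over (the same pitch as the preceding D) and left by step up to E.
Held over from the previous chord and resolving up by step — a retardation.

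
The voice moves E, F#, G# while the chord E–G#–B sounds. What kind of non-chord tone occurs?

F# is a passing tone.

The harmony at that moment is E major triad (E, G#, B); F# is not a chord tone.
It is approached by step up from E and left by step up to G#.
Step in, step out in the same direction — a passing tone.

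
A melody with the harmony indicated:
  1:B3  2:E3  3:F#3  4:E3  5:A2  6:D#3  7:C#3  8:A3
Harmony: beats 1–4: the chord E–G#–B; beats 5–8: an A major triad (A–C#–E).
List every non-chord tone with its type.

F#3 (beat 3) — neighbor tone; D#3 (beat 6) — appoggiatura.

The harmony at that moment is E major triad (E, G#, B); F#3 is not a chord tone.
It is approached by step up from E3 and left by step down to E3.
Step away and step back to the same note — a neighbor tone (upper neighbor).
The harmony at that moment is A major triad (A, C#, E); D#3 is not a chord tone.
It is approached by leap up from A2 and left by step down to C#3.
Leap in, step out — an appoggiatura.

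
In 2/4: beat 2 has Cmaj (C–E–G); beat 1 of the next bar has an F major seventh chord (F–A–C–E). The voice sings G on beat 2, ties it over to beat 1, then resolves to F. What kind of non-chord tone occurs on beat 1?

The harmony at that moment is F major seventh chord (F, A, C, E); G is not a chord tone.
It is held over (the same pitch as the preceding G) and left by step down to F.
Held over from the previous chord and resolving down by step — a suspension.

Suspension.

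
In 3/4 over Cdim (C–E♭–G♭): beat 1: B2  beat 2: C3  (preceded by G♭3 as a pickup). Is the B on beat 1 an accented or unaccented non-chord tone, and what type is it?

Accented appoggiatura.

The harmony at that moment is C diminished triad (C, E♭, G♭); B2 is not a chord tone.
It is approached by leap down from G♭3 and left by step up to C3.
Leap in, step out — an appoggiatura.
It falls on the downbeat, so it is accented.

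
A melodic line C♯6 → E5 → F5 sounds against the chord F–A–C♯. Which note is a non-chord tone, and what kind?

The harmony at that moment is F augmented triad (F, A, C♯); E5 is not a chord tone.
It is approached by leap down from C♯6 and left by step up to F5.
Leap in, step out — an appoggiatura.

E5 is an appoggiatura.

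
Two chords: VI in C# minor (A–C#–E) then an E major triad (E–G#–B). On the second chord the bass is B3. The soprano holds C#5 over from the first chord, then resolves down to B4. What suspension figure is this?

At the second chord the bass is B3. The suspended C#5 lies a ninth above the bass; after resolving down by step to B4, the interval above the bass becomes an octave.
Suspension figures are named by those two intervals: 9–8.

9–8 suspension.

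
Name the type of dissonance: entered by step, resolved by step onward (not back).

Passing tone.

Approach: by step. Departure: by step, continuing in the same direction.
Stepwise on both sides with no change of direction means the note fills in the space between two different chord tones — a passing tone. (Had it turned back to its starting note it would be a neighbor tone instead.)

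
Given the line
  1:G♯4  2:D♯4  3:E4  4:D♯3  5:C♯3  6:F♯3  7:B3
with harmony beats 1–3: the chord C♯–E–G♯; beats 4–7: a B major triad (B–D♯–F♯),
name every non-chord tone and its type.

The harmony at that moment is C♯ minor triad (C♯, E, G♯); D♯4 is not a chord tone.
It is approached by leap down from G♯4 and left by step up to E4.
Leap in, step out — an appoggiatura.
The harmony at that moment is B major triad (B, D♯, F♯); C♯3 is not a chord tone.
It is approached by step down from D♯3 and left by leap up to F♯3.
Step in, leap out — an escape tone.

D♯4 (beat 2) — appoggiatura; C♯3 (beat 5) — escape tone.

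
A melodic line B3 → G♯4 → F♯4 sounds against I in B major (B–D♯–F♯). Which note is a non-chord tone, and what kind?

G♯4 is an appoggiatura.

The harmony at that moment is B major triad (B, D♯, F♯); G♯4 is not a chord tone.
It is approached by leap up from B3 and left by step down to F♯4.
Leap in, step out — an appoggiatura.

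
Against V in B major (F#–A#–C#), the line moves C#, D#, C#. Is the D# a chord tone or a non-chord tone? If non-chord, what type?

Non-chord tone — a neighbor tone.

The harmony at that moment is F# major triad (F#, A#, C#); D# is not a chord tone.
It is approached by step up from C# and left by step down to C#.
Step away and step back to the same note — a neighbor tone (upper neighbor).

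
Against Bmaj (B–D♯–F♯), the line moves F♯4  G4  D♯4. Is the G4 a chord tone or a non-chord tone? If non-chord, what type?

Non-chord tone — an escape tone.

The harmony at that moment is B major triad (B, D♯, F♯); G4 is not a chord tone.
It is approached by step up from F♯4 and left by leap down to D♯4.
Step in, leap out — an escape tone.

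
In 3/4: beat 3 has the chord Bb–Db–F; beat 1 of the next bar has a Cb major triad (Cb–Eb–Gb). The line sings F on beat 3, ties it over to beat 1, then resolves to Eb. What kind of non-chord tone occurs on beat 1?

Suspension.

The harmony at that moment is Cb major triad (Cb, Eb, Gb); F is not a chord tone.
It is held over (the same pitch as the preceding F) and left by step down to Eb.
Held over from the previous chord and resolving down by step — a suspension.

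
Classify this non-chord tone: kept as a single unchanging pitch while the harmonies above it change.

Pedal tone.

Approach: none. Departure: none — a single pitch is sustained while the chords change around it, passing through harmonies that do not contain it.
No melodic motion at all; the dissonance is created entirely by the moving harmonies against the stationary note — a pedal tone (pedal point).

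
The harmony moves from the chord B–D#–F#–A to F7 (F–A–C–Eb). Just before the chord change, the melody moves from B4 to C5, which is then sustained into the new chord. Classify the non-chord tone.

The harmony at that moment is B dominant seventh chord (B, D#, F#, A); C5 is not a chord tone.
It is approached by step up from B4 and then sustained as the same pitch into the next harmony.
Arriving early and becoming a chord tone when the harmony changes — an anticipation.

C5 is an anticipation.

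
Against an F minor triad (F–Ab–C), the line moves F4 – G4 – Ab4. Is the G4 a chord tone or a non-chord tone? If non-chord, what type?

Non-chord tone — a passing tone.

The harmony at that moment is F minor triad (F, Ab, C); G4 is not a chord tone.
It is approached by step up from F4 and left by step up to Ab4.
Step in, step out in the same direction — a passing tone.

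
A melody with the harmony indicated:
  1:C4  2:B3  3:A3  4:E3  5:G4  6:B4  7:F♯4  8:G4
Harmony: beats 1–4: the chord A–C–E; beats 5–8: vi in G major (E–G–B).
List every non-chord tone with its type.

The harmony at that moment is A minor triad (A, C, E); B3 is not a chord tone.
It is approached by step down from C4 and left by step down to A3.
Step in, step out in the same direction — a passing tone.
The harmony at that moment is E minor triad (E, G, B); F♯4 is not a chord tone.
It is approached by leap down from B4 and left by step up to G4.
Leap in, step out — an appoggiatura.

B3 (beat 2) — passing tone; F♯4 (beat 7) — appoggiatura.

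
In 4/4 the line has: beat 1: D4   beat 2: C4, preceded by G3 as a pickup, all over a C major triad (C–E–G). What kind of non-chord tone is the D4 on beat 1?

Appoggiatura.

The harmony at that moment is C major triad (C, E, G); D4 is not a chord tone.
It is approached by leap up from G3 and left by step down to C4.
Leap in, step out, metrically accented — an appoggiatura.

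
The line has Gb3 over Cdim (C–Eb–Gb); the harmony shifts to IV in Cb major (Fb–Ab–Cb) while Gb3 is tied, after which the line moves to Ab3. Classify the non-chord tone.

The harmony at that moment is Fb major triad (Fb, Ab, Cb); Gb3 is not a chord tone.
It is held over (the same pitch as the preceding Gb3) and left by step up to Ab3.
Held over from the previous chord and resolving up by step — a retardation.

Gb3 is a retardation.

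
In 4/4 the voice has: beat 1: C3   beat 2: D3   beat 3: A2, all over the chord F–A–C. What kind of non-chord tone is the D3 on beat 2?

Escape tone.

The harmony at that moment is F major triad (F, A, C); D3 is not a chord tone.
It is approached by step up from C3 and left by leap down to A2.
Step in, leap out, on a weak beat — an escape tone.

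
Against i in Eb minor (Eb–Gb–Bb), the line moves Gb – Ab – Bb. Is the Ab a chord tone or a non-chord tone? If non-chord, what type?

The harmony at that moment is Eb minor triad (Eb, Gb, Bb); Ab is not a chord tone.
It is approached by step up from Gb and left by step up to Bb.
Step in, step out in the same direction — a passing tone.

Non-chord tone — a passing tone.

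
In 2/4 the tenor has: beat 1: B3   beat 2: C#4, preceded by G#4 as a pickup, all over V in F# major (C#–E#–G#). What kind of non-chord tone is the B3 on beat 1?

Appoggiatura.

The harmony at that moment is C# major triad (C#, E#, G#); B3 is not a chord tone.
It is approached by leap down from G#4 and left by step up to C#4.
Leap in, step out, metrically accented — an appoggiatura.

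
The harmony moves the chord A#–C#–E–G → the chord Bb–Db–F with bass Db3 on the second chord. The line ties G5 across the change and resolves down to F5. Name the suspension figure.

4–3 suspension.

At the second chord the bass is Db3. The suspended G5 lies a fourth above the bass; after resolving down by step to F5, the interval above the bass becomes a third.
Suspension figures are named by those two intervals: 4–3.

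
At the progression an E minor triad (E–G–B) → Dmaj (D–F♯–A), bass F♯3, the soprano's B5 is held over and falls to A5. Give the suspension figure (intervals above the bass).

At the second chord the bass is F♯3. The suspended B5 lies a fourth above the bass; after resolving down by step to A5, the interval above the bass becomes a third.
Suspension figures are named by those two intervals: 4–3.

4–3 suspension.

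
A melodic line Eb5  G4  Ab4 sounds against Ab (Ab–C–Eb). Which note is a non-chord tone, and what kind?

G4 is an appoggiatura.

The harmony at that moment is Ab major triad (Ab, C, Eb); G4 is not a chord tone.
It is approached by leap down from Eb5 and left by step up to Ab4.
Leap in, step out — an appoggiatura.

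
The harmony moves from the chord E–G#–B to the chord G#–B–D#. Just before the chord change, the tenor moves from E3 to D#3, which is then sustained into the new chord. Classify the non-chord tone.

D#3 is an anticipation.

The harmony at that moment is E major triad (E, G#, B); D#3 is not a chord tone.
It is approached by step down from E3 and then sustained as the same pitch into the next harmony.
Arriving early and becoming a chord tone when the harmony changes — an anticipation.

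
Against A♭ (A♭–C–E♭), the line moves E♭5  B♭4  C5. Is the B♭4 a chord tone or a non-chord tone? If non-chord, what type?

The harmony at that moment is A♭ major triad (A♭, C, E♭); B♭4 is not a chord tone.
It is approached by leap down from E♭5 and left by step up to C5.
Leap in, step out — an appoggiatura.

Non-chord tone — an appoggiatura.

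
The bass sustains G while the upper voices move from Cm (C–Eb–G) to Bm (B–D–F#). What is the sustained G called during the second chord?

The harmony at that moment is B minor triad (B, D, F#); G is not a chord tone.
It is held over (the same pitch as the preceding G) and then sustained as the same pitch into the next harmony.
Sustained through a change of harmony — a pedal tone.

Pedal tone (pedal point).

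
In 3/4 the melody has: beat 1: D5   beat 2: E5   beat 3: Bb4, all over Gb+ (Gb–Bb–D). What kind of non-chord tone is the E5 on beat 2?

Escape tone.

The harmony at that moment is Gb augmented triad (Gb, Bb, D); E5 is not a chord tone.
It is approached by step up from D5 and left by leap down to Bb4.
Step in, leap out, on a weak beat — an escape tone.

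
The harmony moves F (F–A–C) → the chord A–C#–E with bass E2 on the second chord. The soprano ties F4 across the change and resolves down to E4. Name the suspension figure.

9–8 suspension.

At the second chord the bass is E2. The suspended F4 lies a ninth above the bass; after resolving down by step to E4, the interval above the bass becomes an octave.
Suspension figures are named by those two intervals: 9–8.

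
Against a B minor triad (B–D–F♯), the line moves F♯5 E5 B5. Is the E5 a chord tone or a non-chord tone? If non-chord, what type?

Non-chord tone — an escape tone.

The harmony at that moment is B minor triad (B, D, F♯); E5 is not a chord tone.
It is approached by step down from F♯5 and left by leap up to B5.
Step in, leap out — an escape tone.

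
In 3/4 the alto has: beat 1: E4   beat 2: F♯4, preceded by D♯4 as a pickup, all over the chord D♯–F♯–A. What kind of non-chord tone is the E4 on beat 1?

The harmony at that moment is D♯ diminished triad (D♯, F♯, A); E4 is not a chord tone.
It is approached by step up from D♯4 and left by step up to F♯4.
Step in, step out in the same direction — a passing tone.

Passing tone.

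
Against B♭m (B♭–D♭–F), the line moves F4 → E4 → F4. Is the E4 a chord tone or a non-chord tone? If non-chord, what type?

The harmony at that moment is B♭ minor triad (B♭, D♭, F); E4 is not a chord tone.
It is approached by step down from F4 and left by step up to F4.
Step away and step back to the same note — a neighbor tone (lower neighbor).

Non-chord tone — a neighbor tone.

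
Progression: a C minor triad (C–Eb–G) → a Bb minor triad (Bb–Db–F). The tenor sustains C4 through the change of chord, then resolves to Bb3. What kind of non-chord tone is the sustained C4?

C4 is a suspension.

The harmony at that moment is Bb minor triad (Bb, Db, F); C4 is not a chord tone.
It is held over (the same pitch as the preceding C4) and left by step down to Bb3.
Held over from the previous chord and resolving down by step — a suspension.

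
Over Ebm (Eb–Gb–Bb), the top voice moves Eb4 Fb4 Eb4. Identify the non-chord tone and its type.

The harmony at that moment is Eb minor triad (Eb, Gb, Bb); Fb4 is not a chord tone.
It is approached by step up from Eb4 and left by step down to Eb4.
Step away and step back to the same note — a neighbor tone (upper neighbor).

Fb4 is a neighbor tone.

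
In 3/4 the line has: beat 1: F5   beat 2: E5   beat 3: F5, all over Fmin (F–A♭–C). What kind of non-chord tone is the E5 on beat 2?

The harmony at that moment is F minor triad (F, A♭, C); E5 is not a chord tone.
It is approached by step down from F5 and left by step up to F5.
Step away and step back to the same note — a neighbor tone (lower neighbor).

Lower neighbor tone.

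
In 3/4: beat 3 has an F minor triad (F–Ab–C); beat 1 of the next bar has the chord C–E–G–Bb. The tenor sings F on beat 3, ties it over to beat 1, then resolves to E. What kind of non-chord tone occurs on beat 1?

The harmony at that moment is C dominant seventh chord (C, E, G, Bb); F is not a chord tone.
It is held over (the same pitch as the preceding F) and left by step down to E.
Held over from the previous chord and resolving down by step — a suspension.

Suspension.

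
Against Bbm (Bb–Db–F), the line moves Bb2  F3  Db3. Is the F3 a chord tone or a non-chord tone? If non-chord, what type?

Chord tone (the fifth of Bb minor triad).

Bb minor triad contains Bb, Db, F; F is the fifth, so it is a chord tone.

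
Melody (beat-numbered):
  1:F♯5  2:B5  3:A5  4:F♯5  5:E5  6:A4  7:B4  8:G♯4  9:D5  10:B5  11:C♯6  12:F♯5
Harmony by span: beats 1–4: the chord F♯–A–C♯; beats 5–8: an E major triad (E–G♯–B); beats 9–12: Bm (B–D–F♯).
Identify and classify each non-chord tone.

B5 (beat 2) — appoggiatura; A4 (beat 6) — appoggiatura; C♯6 (beat 11) — escape tone.

The harmony at that moment is F♯ minor triad (F♯, A, C♯); B5 is not a chord tone.
It is approached by leap up from F♯5 and left by step down to A5.
Leap in, step out — an appoggiatura.
The harmony at that moment is E major triad (E, G♯, B); A4 is not a chord tone.
It is approached by leap down from E5 and left by step up to B4.
Leap in, step out — an appoggiatura.
The harmony at that moment is B minor triad (B, D, F♯); C♯6 is not a chord tone.
It is approached by step up from B5 and left by leap down to F♯5.
Step in, leap out — an escape tone.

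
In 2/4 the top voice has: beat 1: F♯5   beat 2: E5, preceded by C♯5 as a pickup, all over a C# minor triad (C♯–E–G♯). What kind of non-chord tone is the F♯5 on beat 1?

The harmony at that moment is C♯ minor triad (C♯, E, G♯); F♯5 is not a chord tone.
It is approached by leap up from C♯5 and left by step down to E5.
Leap in, step out, metrically accented — an appoggiatura.

Appoggiatura.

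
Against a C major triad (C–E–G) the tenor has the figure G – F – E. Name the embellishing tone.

The harmony at that moment is C major triad (C, E, G); F is not a chord tone.
It is approached by step down from G and left by step down to E.
Step in, step out in the same direction — a passing tone.

F is a passing tone.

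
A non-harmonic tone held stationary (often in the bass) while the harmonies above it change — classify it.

Pedal tone.

Approach: none. Departure: none — a single pitch is sustained while the chords change around it, passing through harmonies that do not contain it.
No melodic motion at all; the dissonance is created entirely by the moving harmonies against the stationary note — a pedal tone (pedal point).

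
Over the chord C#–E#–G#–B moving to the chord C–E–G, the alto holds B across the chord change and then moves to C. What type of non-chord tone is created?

The harmony at that moment is C major triad (C, E, G); B is not a chord tone.
It is held over (the same pitch as the preceding B) and left by step up to C.
Held over from the previous chord and resolving up by step — a retardation.

B is a retardation.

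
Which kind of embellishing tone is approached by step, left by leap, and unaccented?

Approach: by step. Departure: by leap. Metric position: weak.
Step in, leap out, from a weak position — an escape tone (échappée). (It is the mirror image of the appoggiatura, which leaps in and steps out on a strong beat.)

Escape tone.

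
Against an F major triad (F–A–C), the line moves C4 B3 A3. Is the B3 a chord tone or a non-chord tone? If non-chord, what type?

The harmony at that moment is F major triad (F, A, C); B3 is not a chord tone.
It is approached by step down from C4 and left by step down to A3.
Step in, step out in the same direction — a passing tone.

Non-chord tone — a passing tone.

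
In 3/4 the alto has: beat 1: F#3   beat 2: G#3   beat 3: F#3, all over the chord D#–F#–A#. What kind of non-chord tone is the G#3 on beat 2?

The harmony at that moment is D# minor triad (D#, F#, A#); G#3 is not a chord tone.
It is approached by step up from F#3 and left by step down to F#3.
Step away and step back to the same note — a neighbor tone (upper neighbor).

Upper neighbor tone.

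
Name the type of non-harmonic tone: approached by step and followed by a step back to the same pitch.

Neighbor tone.

Approach: by step. Departure: by step in the opposite direction, back to the starting pitch.
Stepwise on both sides but reversing to return to the same chord tone — a neighbor tone. (Had it continued onward in the same direction it would be a passing tone instead.)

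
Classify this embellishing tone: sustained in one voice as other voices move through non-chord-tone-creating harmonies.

Approach: none. Departure: none — a single pitch is sustained while the chords change around it, passing through harmonies that do not contain it.
No melodic motion at all; the dissonance is created entirely by the moving harmonies against the stationary note — a pedal tone (pedal point).

Pedal tone.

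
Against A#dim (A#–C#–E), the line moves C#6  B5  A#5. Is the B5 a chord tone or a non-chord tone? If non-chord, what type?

The harmony at that moment is A# diminished triad (A#, C#, E); B5 is not a chord tone.
It is approached by step down from C#6 and left by step down to A#5.
Step in, step out in the same direction — a passing tone.

Non-chord tone — a passing tone.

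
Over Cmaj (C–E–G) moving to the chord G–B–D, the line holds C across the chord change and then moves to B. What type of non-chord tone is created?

The harmony at that moment is G major triad (G, B, D); C is not a chord tone.
It is held over (the same pitch as the preceding C) and left by step down to B.
Held over from the previous chord and resolving down by step — a suspension.

C is a suspension.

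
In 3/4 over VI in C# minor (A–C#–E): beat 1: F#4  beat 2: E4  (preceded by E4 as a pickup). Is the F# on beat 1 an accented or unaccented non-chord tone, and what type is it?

The harmony at that moment is A major triad (A, C#, E); F#4 is not a chord tone.
It is approached by step up from E4 and left by step down to E4.
Step away and step back to the same note — a neighbor tone (upper neighbor).
It falls on the downbeat, so it is accented.

Accented neighbor tone.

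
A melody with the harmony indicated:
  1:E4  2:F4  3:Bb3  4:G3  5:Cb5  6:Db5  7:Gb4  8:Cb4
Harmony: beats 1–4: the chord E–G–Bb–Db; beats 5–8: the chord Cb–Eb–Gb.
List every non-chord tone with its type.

The harmony at that moment is E diminished seventh chord (E, G, Bb, Db); F4 is not a chord tone.
It is approached by step up from E4 and left by leap down to Bb3.
Step in, leap out — an escape tone.
The harmony at that moment is Cb major triad (Cb, Eb, Gb); Db5 is not a chord tone.
It is approached by step up from Cb5 and left by leap down to Gb4.
Step in, leap out — an escape tone.

F4 (beat 2) — escape tone; Db5 (beat 6) — escape tone.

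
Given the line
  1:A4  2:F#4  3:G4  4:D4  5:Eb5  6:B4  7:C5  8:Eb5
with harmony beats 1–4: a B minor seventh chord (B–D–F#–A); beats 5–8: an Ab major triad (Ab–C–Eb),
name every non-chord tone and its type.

G4 (beat 3) — escape tone; B4 (beat 6) — appoggiatura.

The harmony at that moment is B minor seventh chord (B, D, F#, A); G4 is not a chord tone.
It is approached by step up from F#4 and left by leap down to D4.
Step in, leap out — an escape tone.
The harmony at that moment is Ab major triad (Ab, C, Eb); B4 is not a chord tone.
It is approached by leap down from Eb5 and left by step up to C5.
Leap in, step out — an appoggiatura.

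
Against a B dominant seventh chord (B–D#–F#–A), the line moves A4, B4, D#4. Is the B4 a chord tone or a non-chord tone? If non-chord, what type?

Chord tone (the root of B dominant seventh chord).

B dominant seventh chord contains B, D#, F#, A; B is the root, so it is a chord tone.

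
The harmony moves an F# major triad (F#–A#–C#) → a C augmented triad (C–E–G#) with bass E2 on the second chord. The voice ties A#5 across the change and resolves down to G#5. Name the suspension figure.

At the second chord the bass is E2. The suspended A#5 lies a fourth above the bass; after resolving down by step to G#5, the interval above the bass becomes a third.
Suspension figures are named by those two intervals: 4–3.

4–3 suspension.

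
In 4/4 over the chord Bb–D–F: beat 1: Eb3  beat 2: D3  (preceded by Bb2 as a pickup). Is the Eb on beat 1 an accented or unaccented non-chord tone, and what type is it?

The harmony at that moment is Bb major triad (Bb, D, F); Eb3 is not a chord tone.
It is approached by leap up from Bb2 and left by step down to D3.
Leap in, step out — an appoggiatura.
It falls on the downbeat, so it is accented.

Accented appoggiatura.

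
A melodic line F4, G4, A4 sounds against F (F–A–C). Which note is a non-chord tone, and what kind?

G4 is a passing tone.

The harmony at that moment is F major triad (F, A, C); G4 is not a chord tone.
It is approached by step up from F4 and left by step up to A4.
Step in, step out in the same direction — a passing tone.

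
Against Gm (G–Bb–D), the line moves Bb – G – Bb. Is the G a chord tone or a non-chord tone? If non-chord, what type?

Chord tone (the root of G minor triad).

G minor triad contains G, Bb, D; G is the root, so it is a chord tone.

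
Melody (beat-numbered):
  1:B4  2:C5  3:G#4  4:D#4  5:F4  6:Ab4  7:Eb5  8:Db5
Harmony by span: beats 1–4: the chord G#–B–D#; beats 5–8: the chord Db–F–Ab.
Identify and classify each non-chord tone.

The harmony at that moment is G# minor triad (G#, B, D#); C5 is not a chord tone.
It is approached by step up from B4 and left by leap down to G#4.
Step in, leap out — an escape tone.
The harmony at that moment is Db major triad (Db, F, Ab); Eb5 is not a chord tone.
It is approached by leap up from Ab4 and left by step down to Db5.
Leap in, step out — an appoggiatura.

C5 (beat 2) — escape tone; Eb5 (beat 7) — appoggiatura.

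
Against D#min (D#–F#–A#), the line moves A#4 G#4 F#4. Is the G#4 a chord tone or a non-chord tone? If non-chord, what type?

Non-chord tone — a passing tone.

The harmony at that moment is D# minor triad (D#, F#, A#); G#4 is not a chord tone.
It is approached by step down from A#4 and left by step down to F#4.
Step in, step out in the same direction — a passing tone.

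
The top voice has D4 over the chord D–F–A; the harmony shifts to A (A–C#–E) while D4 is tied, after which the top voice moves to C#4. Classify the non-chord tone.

D4 is a suspension.

The harmony at that moment is A major triad (A, C#, E); D4 is not a chord tone.
It is held over (the same pitch as the preceding D4) and left by step down to C#4.
Held over from the previous chord and resolving down by step — a suspension.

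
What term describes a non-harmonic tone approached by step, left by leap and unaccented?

Escape tone.

Approach: by step. Departure: by leap. Metric position: weak.
Step in, leap out, from a weak position — an escape tone (échappée). (It is the mirror image of the appoggiatura, which leaps in and steps out on a strong beat.)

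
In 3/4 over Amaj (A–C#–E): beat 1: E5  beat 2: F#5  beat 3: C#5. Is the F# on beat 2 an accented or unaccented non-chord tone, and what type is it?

The harmony at that moment is A major triad (A, C#, E); F#5 is not a chord tone.
It is approached by step up from E5 and left by leap down to C#5.
Step in, leap out — an escape tone.
It falls on a weak beat, so it is unaccented.

Unaccented escape tone.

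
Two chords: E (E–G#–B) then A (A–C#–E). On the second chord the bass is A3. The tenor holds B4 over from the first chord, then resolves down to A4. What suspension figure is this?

9–8 suspension.

At the second chord the bass is A3. The suspended B4 lies a ninth above the bass; after resolving down by step to A4, the interval above the bass becomes an octave.
Suspension figures are named by those two intervals: 9–8.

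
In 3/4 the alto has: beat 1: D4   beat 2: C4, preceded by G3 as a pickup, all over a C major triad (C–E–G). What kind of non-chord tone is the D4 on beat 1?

Appoggiatura.

The harmony at that moment is C major triad (C, E, G); D4 is not a chord tone.
It is approached by leap up from G3 and left by step down to C4.
Leap in, step out, metrically accented — an appoggiatura.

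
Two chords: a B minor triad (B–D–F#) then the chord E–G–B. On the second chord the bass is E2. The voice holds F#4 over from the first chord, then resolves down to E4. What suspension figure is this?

9–8 suspension.

At the second chord the bass is E2. The suspended F#4 lies a ninth above the bass; after resolving down by step to E4, the interval above the bass becomes an octave.
Suspension figures are named by those two intervals: 9–8.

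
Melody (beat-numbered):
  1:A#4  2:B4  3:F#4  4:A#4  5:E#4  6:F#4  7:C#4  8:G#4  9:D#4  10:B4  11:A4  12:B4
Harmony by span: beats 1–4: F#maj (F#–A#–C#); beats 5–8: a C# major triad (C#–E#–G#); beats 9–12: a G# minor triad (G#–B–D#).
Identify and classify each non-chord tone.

The harmony at that moment is F# major triad (F#, A#, C#); B4 is not a chord tone.
It is approached by step up from A#4 and left by leap down to F#4.
Step in, leap out — an escape tone.
The harmony at that moment is C# major triad (C#, E#, G#); F#4 is not a chord tone.
It is approached by step up from E#4 and left by leap down to C#4.
Step in, leap out — an escape tone.
The harmony at that moment is G# minor triad (G#, B, D#); A4 is not a chord tone.
It is approached by step down from B4 and left by step up to B4.
Step away and step back to the same note — a neighbor tone (lower neighbor).

B4 (beat 2) — escape tone; F#4 (beat 6) — escape tone; A4 (beat 11) — neighbor tone.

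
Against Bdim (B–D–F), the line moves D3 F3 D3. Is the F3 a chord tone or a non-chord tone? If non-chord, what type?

Chord tone (the fifth of B diminished triad).

B diminished triad contains B, D, F; F is the fifth, so it is a chord tone.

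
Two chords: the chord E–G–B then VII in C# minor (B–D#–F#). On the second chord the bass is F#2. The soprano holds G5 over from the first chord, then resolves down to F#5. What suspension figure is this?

9–8 suspension.

At the second chord the bass is F#2. The suspended G5 lies a ninth above the bass; after resolving down by step to F#5, the interval above the bass becomes an octave.
Suspension figures are named by those two intervals: 9–8.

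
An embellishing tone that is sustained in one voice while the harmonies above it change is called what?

Pedal tone.

Approach: none. Departure: none — a single pitch is sustained while the chords change around it, passing through harmonies that do not contain it.
No melodic motion at all; the dissonance is created entirely by the moving harmonies against the stationary note — a pedal tone (pedal point).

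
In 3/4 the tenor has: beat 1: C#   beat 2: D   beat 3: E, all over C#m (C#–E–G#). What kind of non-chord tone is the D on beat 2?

Passing tone.

The harmony at that moment is C# minor triad (C#, E, G#); D is not a chord tone.
It is approached by step up from C# and left by step up to E.
Step in, step out in the same direction — a passing tone.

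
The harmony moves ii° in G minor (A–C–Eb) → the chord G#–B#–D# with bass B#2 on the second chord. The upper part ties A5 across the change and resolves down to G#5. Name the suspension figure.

7–6 suspension.

At the second chord the bass is B#2. The suspended A5 lies a seventh above the bass; after resolving down by step to G#5, the interval above the bass becomes a sixth.
Suspension figures are named by those two intervals: 7–6.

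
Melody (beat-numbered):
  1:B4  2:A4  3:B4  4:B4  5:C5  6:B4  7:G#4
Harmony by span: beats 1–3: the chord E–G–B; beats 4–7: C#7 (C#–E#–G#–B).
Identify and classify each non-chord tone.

The harmony at that moment is E minor triad (E, G, B); A4 is not a chord tone.
It is approached by step down from B4 and left by step up to B4.
Step away and step back to the same note — a neighbor tone (lower neighbor).
The harmony at that moment is C# dominant seventh chord (C#, E#, G#, B); C5 is not a chord tone.
It is approached by step up from B4 and left by step down to B4.
Step away and step back to the same note — a neighbor tone (upper neighbor).

A4 (beat 2) — neighbor tone; C5 (beat 5) — neighbor tone.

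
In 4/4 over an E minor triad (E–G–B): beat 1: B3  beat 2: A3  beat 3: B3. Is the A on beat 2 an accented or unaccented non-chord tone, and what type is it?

The harmony at that moment is E minor triad (E, G, B); A3 is not a chord tone.
It is approached by step down from B3 and left by step up to B3.
Step away and step back to the same note — a neighbor tone (lower neighbor).
It falls on a weak beat, so it is unaccented.

Unaccented neighbor tone.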